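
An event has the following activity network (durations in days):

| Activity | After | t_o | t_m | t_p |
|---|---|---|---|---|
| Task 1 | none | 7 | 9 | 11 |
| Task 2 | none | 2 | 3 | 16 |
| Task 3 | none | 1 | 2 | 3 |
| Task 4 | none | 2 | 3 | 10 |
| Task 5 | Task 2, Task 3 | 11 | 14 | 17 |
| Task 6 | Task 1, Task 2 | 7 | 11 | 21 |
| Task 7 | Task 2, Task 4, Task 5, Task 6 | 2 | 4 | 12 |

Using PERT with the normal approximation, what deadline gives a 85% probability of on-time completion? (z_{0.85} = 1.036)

te_Task 1 = (7 + 4·9 + 11)/6 = 54/6 = 9; σ²_Task 1 = ((11−7)/6)² = 0.444
te_Task 2 = (2 + 4·3 + 16)/6 = 30/6 = 5; σ²_Task 2 = ((16−2)/6)² = 5.444
te_Task 3 = (1 + 4·2 + 3)/6 = 12/6 = 2; σ²_Task 3 = ((3−1)/6)² = 0.111
te_Task 4 = (2 + 4·3 + 10)/6 = 24/6 = 4; σ²_Task 4 = ((10−2)/6)² = 1.778
te_Task 5 = (11 + 4·14 + 17)/6 = 84/6 = 14; σ²_Task 5 = ((17−11)/6)² = 1.000
te_Task 6 = (7 + 4·11 + 21)/6 = 72/6 = 12; σ²_Task 6 = ((21−7)/6)² = 5.444
te_Task 7 = (2 + 4·4 + 12)/6 = 30/6 = 5; σ²_Task 7 = ((12−2)/6)² = 2.778

Forward pass:
ES_Task 1 = 0; EF_Task 1 = 9
ES_Task 2 = 0; EF_Task 2 = 5
ES_Task 3 = 0; EF_Task 3 = 2
ES_Task 4 = 0; EF_Task 4 = 4
ES_Task 5 = max(EF_Task 2=5, EF_Task 3=2) = 5; EF_Task 5 = 5+14 = 19
ES_Task 6 = max(EF_Task 1=9, EF_Task 2=5) = 9; EF_Task 6 = 9+12 = 21
ES_Task 7 = max(EF_Task 2=5, EF_Task 4=4, EF_Task 5=19, EF_Task 6=21) = 21; EF_Task 7 = 21+5 = 26
Expected project duration μ = 26 days. Critical path: Task 1 → Task 6 → Task 7.

Variance along critical path = 0.444 + 5.444 + 2.778 = 8.667; σ = 2.944 days.
D = μ + z·σ = 26 + 1.036·2.944 = 29.0 days

29.0 days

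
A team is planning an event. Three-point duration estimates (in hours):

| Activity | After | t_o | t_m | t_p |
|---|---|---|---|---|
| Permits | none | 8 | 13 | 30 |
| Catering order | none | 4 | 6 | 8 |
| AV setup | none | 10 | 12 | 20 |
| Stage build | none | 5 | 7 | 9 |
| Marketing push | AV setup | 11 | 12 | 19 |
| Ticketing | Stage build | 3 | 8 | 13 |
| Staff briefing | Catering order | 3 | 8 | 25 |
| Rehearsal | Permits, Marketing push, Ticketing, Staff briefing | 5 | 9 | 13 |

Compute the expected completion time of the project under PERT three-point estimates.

te_Permits = (8 + 4·13 + 30)/6 = 90/6 = 15
te_Catering order = (4 + 4·6 + 8)/6 = 36/6 = 6
te_AV setup = (10 + 4·12 + 20)/6 = 78/6 = 13
te_Stage build = (5 + 4·7 + 9)/6 = 42/6 = 7
te_Marketing push = (11 + 4·12 + 19)/6 = 78/6 = 13
te_Ticketing = (3 + 4·8 + 13)/6 = 48/6 = 8
te_Staff briefing = (3 + 4·8 + 25)/6 = 60/6 = 10
te_Rehearsal = (5 + 4·9 + 13)/6 = 54/6 = 9

Forward pass:
ES_Permits = 0; EF_Permits = 15
ES_Catering order = 0; EF_Catering order = 6
ES_AV setup = 0; EF_AV setup = 13
ES_Stage build = 0; EF_Stage build = 7
ES_Marketing push = 13; EF_Marketing push = 13+13 = 26
ES_Ticketing = 7; EF_Ticketing = 7+8 = 15
ES_Staff briefing = 6; EF_Staff briefing = 6+10 = 16
ES_Rehearsal = max(EF_Permits=15, EF_Marketing push=26, EF_Ticketing=15, EF_Staff briefing=16) = 26; EF_Rehearsal = 26+9 = 35
Expected project duration μ = 35 hours. Critical path: AV setup → Marketing push → Rehearsal.

35 hours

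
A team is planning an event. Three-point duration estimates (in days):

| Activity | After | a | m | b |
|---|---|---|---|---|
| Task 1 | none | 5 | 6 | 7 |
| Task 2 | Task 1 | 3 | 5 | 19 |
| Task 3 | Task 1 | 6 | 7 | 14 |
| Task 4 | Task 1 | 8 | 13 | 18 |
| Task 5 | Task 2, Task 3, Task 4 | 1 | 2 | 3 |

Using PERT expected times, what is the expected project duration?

21 days

te_Task 1 = (5 + 4·6 + 7)/6 = 36/6 = 6
te_Task 2 = (3 + 4·5 + 19)/6 = 42/6 = 7
te_Task 3 = (6 + 4·7 + 14)/6 = 48/6 = 8
te_Task 4 = (8 + 4·13 + 18)/6 = 78/6 = 13
te_Task 5 = (1 + 4·2 + 3)/6 = 12/6 = 2

Forward pass:
ES_Task 1 = 0; EF_Task 1 = 6
ES_Task 2 = 6; EF_Task 2 = 6+7 = 13
ES_Task 3 = 6; EF_Task 3 = 6+8 = 14
ES_Task 4 = 6; EF_Task 4 = 6+13 = 19
ES_Task 5 = max(EF_Task 2=13, EF_Task 3=14, EF_Task 4=19) = 19; EF_Task 5 = 19+2 = 21
Expected project duration μ = 21 days. Critical path: Task 1 → Task 4 → Task 5.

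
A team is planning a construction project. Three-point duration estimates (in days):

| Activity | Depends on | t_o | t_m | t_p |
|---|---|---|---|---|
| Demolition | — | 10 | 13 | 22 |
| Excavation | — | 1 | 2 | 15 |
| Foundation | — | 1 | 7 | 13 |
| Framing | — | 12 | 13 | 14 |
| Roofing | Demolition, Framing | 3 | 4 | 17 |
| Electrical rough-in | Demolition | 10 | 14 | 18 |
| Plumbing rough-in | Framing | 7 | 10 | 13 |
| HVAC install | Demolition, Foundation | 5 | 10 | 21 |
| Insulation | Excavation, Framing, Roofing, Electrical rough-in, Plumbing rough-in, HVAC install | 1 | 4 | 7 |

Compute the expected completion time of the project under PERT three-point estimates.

te_Demolition = (10 + 4·13 + 22)/6 = 84/6 = 14
te_Excavation = (1 + 4·2 + 15)/6 = 24/6 = 4
te_Foundation = (1 + 4·7 + 13)/6 = 42/6 = 7
te_Framing = (12 + 4·13 + 14)/6 = 78/6 = 13
te_Roofing = (3 + 4·4 + 17)/6 = 36/6 = 6
te_Electrical rough-in = (10 + 4·14 + 18)/6 = 84/6 = 14
te_Plumbing rough-in = (7 + 4·10 + 13)/6 = 60/6 = 10
te_HVAC install = (5 + 4·10 + 21)/6 = 66/6 = 11
te_Insulation = (1 + 4·4 + 7)/6 = 24/6 = 4

Forward pass:
ES_Demolition = 0; EF_Demolition = 14
ES_Excavation = 0; EF_Excavation = 4
ES_Foundation = 0; EF_Foundation = 7
ES_Framing = 0; EF_Framing = 13
ES_Roofing = max(EF_Demolition=14, EF_Framing=13) = 14; EF_Roofing = 14+6 = 20
ES_Electrical rough-in = 14; EF_Electrical rough-in = 14+14 = 28
ES_Plumbing rough-in = 13; EF_Plumbing rough-in = 13+10 = 23
ES_HVAC install = max(EF_Demolition=14, EF_Foundation=7) = 14; EF_HVAC install = 14+11 = 25
ES_Insulation = max(EF_Excavation=4, EF_Framing=13, EF_Roofing=20, EF_Electrical rough-in=28, EF_Plumbing rough-in=23, EF_HVAC install=25) = 28; EF_Insulation = 28+4 = 32
Expected project duration μ = 32 days. Critical path: Demolition → Electrical rough-in → Insulation.

32 days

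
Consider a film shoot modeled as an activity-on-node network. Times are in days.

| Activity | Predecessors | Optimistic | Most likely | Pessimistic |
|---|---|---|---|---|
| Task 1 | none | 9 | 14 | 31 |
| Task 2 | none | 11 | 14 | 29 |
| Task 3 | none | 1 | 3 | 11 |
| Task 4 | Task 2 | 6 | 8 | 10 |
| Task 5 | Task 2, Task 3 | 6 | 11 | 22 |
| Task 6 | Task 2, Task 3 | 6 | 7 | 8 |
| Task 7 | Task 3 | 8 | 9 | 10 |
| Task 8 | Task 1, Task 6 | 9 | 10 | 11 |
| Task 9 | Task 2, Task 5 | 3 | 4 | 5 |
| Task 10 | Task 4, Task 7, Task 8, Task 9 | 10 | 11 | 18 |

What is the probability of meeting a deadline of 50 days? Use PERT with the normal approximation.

te_Task 1 = (9 + 4·14 + 31)/6 = 96/6 = 16; σ²_Task 1 = ((31−9)/6)² = 13.444
te_Task 2 = (11 + 4·14 + 29)/6 = 96/6 = 16; σ²_Task 2 = ((29−11)/6)² = 9.000
te_Task 3 = (1 + 4·3 + 11)/6 = 24/6 = 4; σ²_Task 3 = ((11−1)/6)² = 2.778
te_Task 4 = (6 + 4·8 + 10)/6 = 48/6 = 8; σ²_Task 4 = ((10−6)/6)² = 0.444
te_Task 5 = (6 + 4·11 + 22)/6 = 72/6 = 12; σ²_Task 5 = ((22−6)/6)² = 7.111
te_Task 6 = (6 + 4·7 + 8)/6 = 42/6 = 7; σ²_Task 6 = ((8−6)/6)² = 0.111
te_Task 7 = (8 + 4·9 + 10)/6 = 54/6 = 9; σ²_Task 7 = ((10−8)/6)² = 0.111
te_Task 8 = (9 + 4·10 + 11)/6 = 60/6 = 10; σ²_Task 8 = ((11−9)/6)² = 0.111
te_Task 9 = (3 + 4·4 + 5)/6 = 24/6 = 4; σ²_Task 9 = ((5−3)/6)² = 0.111
te_Task 10 = (10 + 4·11 + 18)/6 = 72/6 = 12; σ²_Task 10 = ((18−10)/6)² = 1.778

Forward pass:
ES_Task 1 = 0; EF_Task 1 = 16
ES_Task 2 = 0; EF_Task 2 = 16
ES_Task 3 = 0; EF_Task 3 = 4
ES_Task 4 = 16; EF_Task 4 = 16+8 = 24
ES_Task 5 = max(EF_Task 2=16, EF_Task 3=4) = 16; EF_Task 5 = 16+12 = 28
ES_Task 6 = max(EF_Task 2=16, EF_Task 3=4) = 16; EF_Task 6 = 16+7 = 23
ES_Task 7 = 4; EF_Task 7 = 4+9 = 13
ES_Task 8 = max(EF_Task 1=16, EF_Task 6=23) = 23; EF_Task 8 = 23+10 = 33
ES_Task 9 = max(EF_Task 2=16, EF_Task 5=28) = 28; EF_Task 9 = 28+4 = 32
ES_Task 10 = max(EF_Task 4=24, EF_Task 7=13, EF_Task 8=33, EF_Task 9=32) = 33; EF_Task 10 = 33+12 = 45
Expected project duration μ = 45 days. Critical path: Task 2 → Task 6 → Task 8 → Task 10.

Variance along critical path = 9.000 + 0.111 + 0.111 + 1.778 = 11.000; σ = √11.000 = 3.317 days.
Z = (50 − 45) / 3.317 = 1.508
P(T ≤ 50) = Φ(1.508) ≈ 0.934

0.934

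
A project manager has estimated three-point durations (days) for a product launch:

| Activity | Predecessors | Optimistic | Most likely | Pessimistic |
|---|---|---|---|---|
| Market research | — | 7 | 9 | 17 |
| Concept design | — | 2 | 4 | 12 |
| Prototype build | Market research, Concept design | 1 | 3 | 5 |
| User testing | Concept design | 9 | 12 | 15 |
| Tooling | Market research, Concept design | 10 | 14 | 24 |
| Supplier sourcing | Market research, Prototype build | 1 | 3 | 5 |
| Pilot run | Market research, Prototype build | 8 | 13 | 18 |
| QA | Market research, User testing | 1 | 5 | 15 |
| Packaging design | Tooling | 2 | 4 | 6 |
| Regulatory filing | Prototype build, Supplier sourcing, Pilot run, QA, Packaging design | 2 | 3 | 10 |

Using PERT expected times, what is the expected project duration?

33 days

te_Market research = (7 + 4·9 + 17)/6 = 60/6 = 10
te_Concept design = (2 + 4·4 + 12)/6 = 30/6 = 5
te_Prototype build = (1 + 4·3 + 5)/6 = 18/6 = 3
te_User testing = (9 + 4·12 + 15)/6 = 72/6 = 12
te_Tooling = (10 + 4·14 + 24)/6 = 90/6 = 15
te_Supplier sourcing = (1 + 4·3 + 5)/6 = 18/6 = 3
te_Pilot run = (8 + 4·13 + 18)/6 = 78/6 = 13
te_QA = (1 + 4·5 + 15)/6 = 36/6 = 6
te_Packaging design = (2 + 4·4 + 6)/6 = 24/6 = 4
te_Regulatory filing = (2 + 4·3 + 10)/6 = 24/6 = 4

Forward pass:
ES_Market research = 0; EF_Market research = 10
ES_Concept design = 0; EF_Concept design = 5
ES_Prototype build = max(EF_Market research=10, EF_Concept design=5) = 10; EF_Prototype build = 10+3 = 13
ES_User testing = 5; EF_User testing = 5+12 = 17
ES_Tooling = max(EF_Market research=10, EF_Concept design=5) = 10; EF_Tooling = 10+15 = 25
ES_Supplier sourcing = max(EF_Market research=10, EF_Prototype build=13) = 13; EF_Supplier sourcing = 13+3 = 16
ES_Pilot run = max(EF_Market research=10, EF_Prototype build=13) = 13; EF_Pilot run = 13+13 = 26
ES_QA = max(EF_Market research=10, EF_User testing=17) = 17; EF_QA = 17+6 = 23
ES_Packaging design = 25; EF_Packaging design = 25+4 = 29
ES_Regulatory filing = max(EF_Prototype build=13, EF_Supplier sourcing=16, EF_Pilot run=26, EF_QA=23, EF_Packaging design=29) = 29; EF_Regulatory filing = 29+4 = 33
Expected project duration μ = 33 days. Critical path: Market research → Tooling → Packaging design → Regulatory filing.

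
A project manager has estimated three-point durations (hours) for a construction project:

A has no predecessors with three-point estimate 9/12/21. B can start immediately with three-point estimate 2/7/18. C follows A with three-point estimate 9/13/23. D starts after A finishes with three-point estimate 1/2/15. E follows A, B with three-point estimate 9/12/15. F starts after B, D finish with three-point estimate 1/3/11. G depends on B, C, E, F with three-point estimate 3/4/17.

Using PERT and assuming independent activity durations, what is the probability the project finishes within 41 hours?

te_A = (9 + 4·12 + 21)/6 = 78/6 = 13; σ²_A = ((21−9)/6)² = 4.000
te_B = (2 + 4·7 + 18)/6 = 48/6 = 8; σ²_B = ((18−2)/6)² = 7.111
te_C = (9 + 4·13 + 23)/6 = 84/6 = 14; σ²_C = ((23−9)/6)² = 5.444
te_D = (1 + 4·2 + 15)/6 = 24/6 = 4; σ²_D = ((15−1)/6)² = 5.444
te_E = (9 + 4·12 + 15)/6 = 72/6 = 12; σ²_E = ((15−9)/6)² = 1.000
te_F = (1 + 4·3 + 11)/6 = 24/6 = 4; σ²_F = ((11−1)/6)² = 2.778
te_G = (3 + 4·4 + 17)/6 = 36/6 = 6; σ²_G = ((17−3)/6)² = 5.444

Forward pass:
ES_A = 0; EF_A = 13
ES_B = 0; EF_B = 8
ES_C = 13; EF_C = 13+14 = 27
ES_D = 13; EF_D = 13+4 = 17
ES_E = max(EF_A=13, EF_B=8) = 13; EF_E = 13+12 = 25
ES_F = max(EF_B=8, EF_D=17) = 17; EF_F = 17+4 = 21
ES_G = max(EF_B=8, EF_C=27, EF_E=25, EF_F=21) = 27; EF_G = 27+6 = 33
Expected project duration μ = 33 hours. Critical path: A → C → G.

Variance along critical path = 4.000 + 5.444 + 5.444 = 14.889; σ = √14.889 = 3.859 hours.
Z = (41 − 33) / 3.859 = 2.073
P(T ≤ 41) = Φ(2.073) ≈ 0.981

0.981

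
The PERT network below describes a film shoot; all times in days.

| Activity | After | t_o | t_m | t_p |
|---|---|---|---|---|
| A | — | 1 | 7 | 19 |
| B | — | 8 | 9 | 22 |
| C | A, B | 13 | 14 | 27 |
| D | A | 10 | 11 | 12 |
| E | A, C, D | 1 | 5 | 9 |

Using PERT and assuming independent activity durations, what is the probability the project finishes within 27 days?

te_A = (1 + 4·7 + 19)/6 = 48/6 = 8; σ²_A = ((19−1)/6)² = 9.000
te_B = (8 + 4·9 + 22)/6 = 66/6 = 11; σ²_B = ((22−8)/6)² = 5.444
te_C = (13 + 4·14 + 27)/6 = 96/6 = 16; σ²_C = ((27−13)/6)² = 5.444
te_D = (10 + 4·11 + 12)/6 = 66/6 = 11; σ²_D = ((12−10)/6)² = 0.111
te_E = (1 + 4·5 + 9)/6 = 30/6 = 5; σ²_E = ((9−1)/6)² = 1.778

Forward pass:
ES_A = 0; EF_A = 8
ES_B = 0; EF_B = 11
ES_C = max(EF_A=8, EF_B=11) = 11; EF_C = 11+16 = 27
ES_D = 8; EF_D = 8+11 = 19
ES_E = max(EF_A=8, EF_C=27, EF_D=19) = 27; EF_E = 27+5 = 32
Expected project duration μ = 32 days. Critical path: B → C → E.

Variance along critical path = 5.444 + 5.444 + 1.778 = 12.667; σ = √12.667 = 3.559 days.
Z = (27 − 32) / 3.559 = -1.405
P(T ≤ 27) = Φ(-1.405) ≈ 0.080

0.080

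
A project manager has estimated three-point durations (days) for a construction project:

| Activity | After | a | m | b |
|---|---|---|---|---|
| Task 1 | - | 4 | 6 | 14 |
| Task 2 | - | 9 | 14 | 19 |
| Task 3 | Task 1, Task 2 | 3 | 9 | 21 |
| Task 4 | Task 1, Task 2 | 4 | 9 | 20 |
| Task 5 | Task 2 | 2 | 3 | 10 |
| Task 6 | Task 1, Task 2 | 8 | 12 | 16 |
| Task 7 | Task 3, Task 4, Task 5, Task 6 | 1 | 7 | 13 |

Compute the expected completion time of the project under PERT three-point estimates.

33 days

te_Task 1 = (4 + 4·6 + 14)/6 = 42/6 = 7
te_Task 2 = (9 + 4·14 + 19)/6 = 84/6 = 14
te_Task 3 = (3 + 4·9 + 21)/6 = 60/6 = 10
te_Task 4 = (4 + 4·9 + 20)/6 = 60/6 = 10
te_Task 5 = (2 + 4·3 + 10)/6 = 24/6 = 4
te_Task 6 = (8 + 4·12 + 16)/6 = 72/6 = 12
te_Task 7 = (1 + 4·7 + 13)/6 = 42/6 = 7

Forward pass:
ES_Task 1 = 0; EF_Task 1 = 7
ES_Task 2 = 0; EF_Task 2 = 14
ES_Task 3 = max(EF_Task 1=7, EF_Task 2=14) = 14; EF_Task 3 = 14+10 = 24
ES_Task 4 = max(EF_Task 1=7, EF_Task 2=14) = 14; EF_Task 4 = 14+10 = 24
ES_Task 5 = 14; EF_Task 5 = 14+4 = 18
ES_Task 6 = max(EF_Task 1=7, EF_Task 2=14) = 14; EF_Task 6 = 14+12 = 26
ES_Task 7 = max(EF_Task 3=24, EF_Task 4=24, EF_Task 5=18, EF_Task 6=26) = 26; EF_Task 7 = 26+7 = 33
Expected project duration μ = 33 days. Critical path: Task 2 → Task 6 → Task 7.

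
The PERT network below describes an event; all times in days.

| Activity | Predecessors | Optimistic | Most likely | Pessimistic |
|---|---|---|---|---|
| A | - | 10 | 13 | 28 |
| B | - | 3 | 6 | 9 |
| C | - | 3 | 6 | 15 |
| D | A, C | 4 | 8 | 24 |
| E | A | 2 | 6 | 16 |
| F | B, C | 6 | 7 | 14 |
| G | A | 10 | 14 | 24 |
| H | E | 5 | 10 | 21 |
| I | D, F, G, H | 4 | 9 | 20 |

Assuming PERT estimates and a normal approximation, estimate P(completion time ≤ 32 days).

0.020

te_A = (10 + 4·13 + 28)/6 = 90/6 = 15; σ²_A = ((28−10)/6)² = 9.000
te_B = (3 + 4·6 + 9)/6 = 36/6 = 6; σ²_B = ((9−3)/6)² = 1.000
te_C = (3 + 4·6 + 15)/6 = 42/6 = 7; σ²_C = ((15−3)/6)² = 4.000
te_D = (4 + 4·8 + 24)/6 = 60/6 = 10; σ²_D = ((24−4)/6)² = 11.111
te_E = (2 + 4·6 + 16)/6 = 42/6 = 7; σ²_E = ((16−2)/6)² = 5.444
te_F = (6 + 4·7 + 14)/6 = 48/6 = 8; σ²_F = ((14−6)/6)² = 1.778
te_G = (10 + 4·14 + 24)/6 = 90/6 = 15; σ²_G = ((24−10)/6)² = 5.444
te_H = (5 + 4·10 + 21)/6 = 66/6 = 11; σ²_H = ((21−5)/6)² = 7.111
te_I = (4 + 4·9 + 20)/6 = 60/6 = 10; σ²_I = ((20−4)/6)² = 7.111

Forward pass:
ES_A = 0; EF_A = 15
ES_B = 0; EF_B = 6
ES_C = 0; EF_C = 7
ES_D = max(EF_A=15, EF_C=7) = 15; EF_D = 15+10 = 25
ES_E = 15; EF_E = 15+7 = 22
ES_F = max(EF_B=6, EF_C=7) = 7; EF_F = 7+8 = 15
ES_G = 15; EF_G = 15+15 = 30
ES_H = 22; EF_H = 22+11 = 33
ES_I = max(EF_D=25, EF_F=15, EF_G=30, EF_H=33) = 33; EF_I = 33+10 = 43
Expected project duration μ = 43 days. Critical path: A → E → H → I.

Variance along critical path = 9.000 + 5.444 + 7.111 + 7.111 = 28.667; σ = √28.667 = 5.354 days.
Z = (32 − 43) / 5.354 = -2.054
P(T ≤ 32) = Φ(-2.054) ≈ 0.020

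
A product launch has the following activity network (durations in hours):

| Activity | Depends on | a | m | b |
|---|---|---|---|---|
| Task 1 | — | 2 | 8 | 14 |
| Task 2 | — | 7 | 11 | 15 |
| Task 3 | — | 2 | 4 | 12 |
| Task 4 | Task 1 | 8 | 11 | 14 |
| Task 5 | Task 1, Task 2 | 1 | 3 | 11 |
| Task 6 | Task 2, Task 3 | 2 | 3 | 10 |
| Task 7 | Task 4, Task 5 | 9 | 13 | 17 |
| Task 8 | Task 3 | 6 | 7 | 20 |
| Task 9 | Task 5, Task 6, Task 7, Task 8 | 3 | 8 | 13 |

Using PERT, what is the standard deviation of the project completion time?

te_Task 1 = (2 + 4·8 + 14)/6 = 48/6 = 8; σ²_Task 1 = ((14−2)/6)² = 4.000
te_Task 2 = (7 + 4·11 + 15)/6 = 66/6 = 11; σ²_Task 2 = ((15−7)/6)² = 1.778
te_Task 3 = (2 + 4·4 + 12)/6 = 30/6 = 5; σ²_Task 3 = ((12−2)/6)² = 2.778
te_Task 4 = (8 + 4·11 + 14)/6 = 66/6 = 11; σ²_Task 4 = ((14−8)/6)² = 1.000
te_Task 5 = (1 + 4·3 + 11)/6 = 24/6 = 4; σ²_Task 5 = ((11−1)/6)² = 2.778
te_Task 6 = (2 + 4·3 + 10)/6 = 24/6 = 4; σ²_Task 6 = ((10−2)/6)² = 1.778
te_Task 7 = (9 + 4·13 + 17)/6 = 78/6 = 13; σ²_Task 7 = ((17−9)/6)² = 1.778
te_Task 8 = (6 + 4·7 + 20)/6 = 54/6 = 9; σ²_Task 8 = ((20−6)/6)² = 5.444
te_Task 9 = (3 + 4·8 + 13)/6 = 48/6 = 8; σ²_Task 9 = ((13−3)/6)² = 2.778

Forward pass:
ES_Task 1 = 0; EF_Task 1 = 8
ES_Task 2 = 0; EF_Task 2 = 11
ES_Task 3 = 0; EF_Task 3 = 5
ES_Task 4 = 8; EF_Task 4 = 8+11 = 19
ES_Task 5 = max(EF_Task 1=8, EF_Task 2=11) = 11; EF_Task 5 = 11+4 = 15
ES_Task 6 = max(EF_Task 2=11, EF_Task 3=5) = 11; EF_Task 6 = 11+4 = 15
ES_Task 7 = max(EF_Task 4=19, EF_Task 5=15) = 19; EF_Task 7 = 19+13 = 32
ES_Task 8 = 5; EF_Task 8 = 5+9 = 14
ES_Task 9 = max(EF_Task 5=15, EF_Task 6=15, EF_Task 7=32, EF_Task 8=14) = 32; EF_Task 9 = 32+8 = 40
Expected project duration μ = 40 hours. Critical path: Task 1 → Task 4 → Task 7 → Task 9.

Variance along critical path = 4.000 + 1.000 + 1.778 + 2.778 = 9.556
σ = √9.556 = 3.091 hours

3.09 hours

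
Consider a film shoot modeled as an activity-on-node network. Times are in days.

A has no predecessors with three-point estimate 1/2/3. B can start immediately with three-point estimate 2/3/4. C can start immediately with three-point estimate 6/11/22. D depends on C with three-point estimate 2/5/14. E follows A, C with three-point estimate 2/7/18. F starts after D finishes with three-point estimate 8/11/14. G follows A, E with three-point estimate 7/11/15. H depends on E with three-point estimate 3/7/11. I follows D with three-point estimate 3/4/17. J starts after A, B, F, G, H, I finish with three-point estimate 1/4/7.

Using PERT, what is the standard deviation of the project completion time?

4.12 days

te_A = (1 + 4·2 + 3)/6 = 12/6 = 2; σ²_A = ((3−1)/6)² = 0.111
te_B = (2 + 4·3 + 4)/6 = 18/6 = 3; σ²_B = ((4−2)/6)² = 0.111
te_C = (6 + 4·11 + 22)/6 = 72/6 = 12; σ²_C = ((22−6)/6)² = 7.111
te_D = (2 + 4·5 + 14)/6 = 36/6 = 6; σ²_D = ((14−2)/6)² = 4.000
te_E = (2 + 4·7 + 18)/6 = 48/6 = 8; σ²_E = ((18−2)/6)² = 7.111
te_F = (8 + 4·11 + 14)/6 = 66/6 = 11; σ²_F = ((14−8)/6)² = 1.000
te_G = (7 + 4·11 + 15)/6 = 66/6 = 11; σ²_G = ((15−7)/6)² = 1.778
te_H = (3 + 4·7 + 11)/6 = 42/6 = 7; σ²_H = ((11−3)/6)² = 1.778
te_I = (3 + 4·4 + 17)/6 = 36/6 = 6; σ²_I = ((17−3)/6)² = 5.444
te_J = (1 + 4·4 + 7)/6 = 24/6 = 4; σ²_J = ((7−1)/6)² = 1.000

Forward pass:
ES_A = 0; EF_A = 2
ES_B = 0; EF_B = 3
ES_C = 0; EF_C = 12
ES_D = 12; EF_D = 12+6 = 18
ES_E = max(EF_A=2, EF_C=12) = 12; EF_E = 12+8 = 20
ES_F = 18; EF_F = 18+11 = 29
ES_G = max(EF_A=2, EF_E=20) = 20; EF_G = 20+11 = 31
ES_H = 20; EF_H = 20+7 = 27
ES_I = 18; EF_I = 18+6 = 24
ES_J = max(EF_A=2, EF_B=3, EF_F=29, EF_G=31, EF_H=27, EF_I=24) = 31; EF_J = 31+4 = 35
Expected project duration μ = 35 days. Critical path: C → E → G → J.

Variance along critical path = 7.111 + 7.111 + 1.778 + 1.000 = 17.000
σ = √17.000 = 4.123 days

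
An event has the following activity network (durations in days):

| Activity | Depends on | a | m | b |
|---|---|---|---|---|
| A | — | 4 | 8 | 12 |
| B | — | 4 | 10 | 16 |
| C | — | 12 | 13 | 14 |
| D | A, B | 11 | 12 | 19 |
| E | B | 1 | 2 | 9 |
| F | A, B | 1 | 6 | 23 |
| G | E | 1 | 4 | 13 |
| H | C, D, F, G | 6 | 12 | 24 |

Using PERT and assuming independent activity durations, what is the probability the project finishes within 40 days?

0.851

te_A = (4 + 4·8 + 12)/6 = 48/6 = 8; σ²_A = ((12−4)/6)² = 1.778
te_B = (4 + 4·10 + 16)/6 = 60/6 = 10; σ²_B = ((16−4)/6)² = 4.000
te_C = (12 + 4·13 + 14)/6 = 78/6 = 13; σ²_C = ((14−12)/6)² = 0.111
te_D = (11 + 4·12 + 19)/6 = 78/6 = 13; σ²_D = ((19−11)/6)² = 1.778
te_E = (1 + 4·2 + 9)/6 = 18/6 = 3; σ²_E = ((9−1)/6)² = 1.778
te_F = (1 + 4·6 + 23)/6 = 48/6 = 8; σ²_F = ((23−1)/6)² = 13.444
te_G = (1 + 4·4 + 13)/6 = 30/6 = 5; σ²_G = ((13−1)/6)² = 4.000
te_H = (6 + 4·12 + 24)/6 = 78/6 = 13; σ²_H = ((24−6)/6)² = 9.000

Forward pass:
ES_A = 0; EF_A = 8
ES_B = 0; EF_B = 10
ES_C = 0; EF_C = 13
ES_D = max(EF_A=8, EF_B=10) = 10; EF_D = 10+13 = 23
ES_E = 10; EF_E = 10+3 = 13
ES_F = max(EF_A=8, EF_B=10) = 10; EF_F = 10+8 = 18
ES_G = 13; EF_G = 13+5 = 18
ES_H = max(EF_C=13, EF_D=23, EF_F=18, EF_G=18) = 23; EF_H = 23+13 = 36
Expected project duration μ = 36 days. Critical path: B → D → H.

Variance along critical path = 4.000 + 1.778 + 9.000 = 14.778; σ = √14.778 = 3.844 days.
Z = (40 − 36) / 3.844 = 1.041
P(T ≤ 40) = Φ(1.041) ≈ 0.851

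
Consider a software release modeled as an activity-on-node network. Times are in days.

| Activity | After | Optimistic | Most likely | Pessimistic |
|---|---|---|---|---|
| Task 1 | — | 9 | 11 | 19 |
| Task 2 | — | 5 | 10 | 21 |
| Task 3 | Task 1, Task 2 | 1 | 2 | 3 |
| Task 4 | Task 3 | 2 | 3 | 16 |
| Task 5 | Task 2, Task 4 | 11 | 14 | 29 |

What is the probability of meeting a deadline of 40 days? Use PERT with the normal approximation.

te_Task 1 = (9 + 4·11 + 19)/6 = 72/6 = 12; σ²_Task 1 = ((19−9)/6)² = 2.778
te_Task 2 = (5 + 4·10 + 21)/6 = 66/6 = 11; σ²_Task 2 = ((21−5)/6)² = 7.111
te_Task 3 = (1 + 4·2 + 3)/6 = 12/6 = 2; σ²_Task 3 = ((3−1)/6)² = 0.111
te_Task 4 = (2 + 4·3 + 16)/6 = 30/6 = 5; σ²_Task 4 = ((16−2)/6)² = 5.444
te_Task 5 = (11 + 4·14 + 29)/6 = 96/6 = 16; σ²_Task 5 = ((29−11)/6)² = 9.000

Forward pass:
ES_Task 1 = 0; EF_Task 1 = 12
ES_Task 2 = 0; EF_Task 2 = 11
ES_Task 3 = max(EF_Task 1=12, EF_Task 2=11) = 12; EF_Task 3 = 12+2 = 14
ES_Task 4 = 14; EF_Task 4 = 14+5 = 19
ES_Task 5 = max(EF_Task 2=11, EF_Task 4=19) = 19; EF_Task 5 = 19+16 = 35
Expected project duration μ = 35 days. Critical path: Task 1 → Task 3 → Task 4 → Task 5.

Variance along critical path = 2.778 + 0.111 + 5.444 + 9.000 = 17.333; σ = √17.333 = 4.163 days.
Z = (40 − 35) / 4.163 = 1.201
P(T ≤ 40) = Φ(1.201) ≈ 0.885

0.885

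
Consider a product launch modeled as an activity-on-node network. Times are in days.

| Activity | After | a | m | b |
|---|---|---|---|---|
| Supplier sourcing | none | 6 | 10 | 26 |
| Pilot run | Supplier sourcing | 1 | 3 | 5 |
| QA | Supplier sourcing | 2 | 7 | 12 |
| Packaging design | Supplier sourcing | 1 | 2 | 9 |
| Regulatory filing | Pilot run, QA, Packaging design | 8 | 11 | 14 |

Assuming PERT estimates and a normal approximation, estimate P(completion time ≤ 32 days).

0.698

te_Supplier sourcing = (6 + 4·10 + 26)/6 = 72/6 = 12; σ²_Supplier sourcing = ((26−6)/6)² = 11.111
te_Pilot run = (1 + 4·3 + 5)/6 = 18/6 = 3; σ²_Pilot run = ((5−1)/6)² = 0.444
te_QA = (2 + 4·7 + 12)/6 = 42/6 = 7; σ²_QA = ((12−2)/6)² = 2.778
te_Packaging design = (1 + 4·2 + 9)/6 = 18/6 = 3; σ²_Packaging design = ((9−1)/6)² = 1.778
te_Regulatory filing = (8 + 4·11 + 14)/6 = 66/6 = 11; σ²_Regulatory filing = ((14−8)/6)² = 1.000

Forward pass:
ES_Supplier sourcing = 0; EF_Supplier sourcing = 12
ES_Pilot run = 12; EF_Pilot run = 12+3 = 15
ES_QA = 12; EF_QA = 12+7 = 19
ES_Packaging design = 12; EF_Packaging design = 12+3 = 15
ES_Regulatory filing = max(EF_Pilot run=15, EF_QA=19, EF_Packaging design=15) = 19; EF_Regulatory filing = 19+11 = 30
Expected project duration μ = 30 days. Critical path: Supplier sourcing → QA → Regulatory filing.

Variance along critical path = 11.111 + 2.778 + 1.000 = 14.889; σ = √14.889 = 3.859 days.
Z = (32 − 30) / 3.859 = 0.518
P(T ≤ 32) = Φ(0.518) ≈ 0.698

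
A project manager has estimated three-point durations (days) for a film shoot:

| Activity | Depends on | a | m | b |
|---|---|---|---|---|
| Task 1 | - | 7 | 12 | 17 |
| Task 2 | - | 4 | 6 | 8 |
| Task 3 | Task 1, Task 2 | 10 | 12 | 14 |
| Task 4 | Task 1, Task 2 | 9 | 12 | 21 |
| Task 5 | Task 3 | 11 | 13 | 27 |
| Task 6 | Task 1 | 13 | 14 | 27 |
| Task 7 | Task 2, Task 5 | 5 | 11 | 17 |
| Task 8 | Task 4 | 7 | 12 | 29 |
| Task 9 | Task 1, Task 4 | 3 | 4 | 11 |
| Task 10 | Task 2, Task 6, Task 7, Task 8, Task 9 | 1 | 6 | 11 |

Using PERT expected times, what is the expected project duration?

56 days

te_Task 1 = (7 + 4·12 + 17)/6 = 72/6 = 12
te_Task 2 = (4 + 4·6 + 8)/6 = 36/6 = 6
te_Task 3 = (10 + 4·12 + 14)/6 = 72/6 = 12
te_Task 4 = (9 + 4·12 + 21)/6 = 78/6 = 13
te_Task 5 = (11 + 4·13 + 27)/6 = 90/6 = 15
te_Task 6 = (13 + 4·14 + 27)/6 = 96/6 = 16
te_Task 7 = (5 + 4·11 + 17)/6 = 66/6 = 11
te_Task 8 = (7 + 4·12 + 29)/6 = 84/6 = 14
te_Task 9 = (3 + 4·4 + 11)/6 = 30/6 = 5
te_Task 10 = (1 + 4·6 + 11)/6 = 36/6 = 6

Forward pass:
ES_Task 1 = 0; EF_Task 1 = 12
ES_Task 2 = 0; EF_Task 2 = 6
ES_Task 3 = max(EF_Task 1=12, EF_Task 2=6) = 12; EF_Task 3 = 12+12 = 24
ES_Task 4 = max(EF_Task 1=12, EF_Task 2=6) = 12; EF_Task 4 = 12+13 = 25
ES_Task 5 = 24; EF_Task 5 = 24+15 = 39
ES_Task 6 = 12; EF_Task 6 = 12+16 = 28
ES_Task 7 = max(EF_Task 2=6, EF_Task 5=39) = 39; EF_Task 7 = 39+11 = 50
ES_Task 8 = 25; EF_Task 8 = 25+14 = 39
ES_Task 9 = max(EF_Task 1=12, EF_Task 4=25) = 25; EF_Task 9 = 25+5 = 30
ES_Task 10 = max(EF_Task 2=6, EF_Task 6=28, EF_Task 7=50, EF_Task 8=39, EF_Task 9=30) = 50; EF_Task 10 = 50+6 = 56
Expected project duration μ = 56 days. Critical path: Task 1 → Task 3 → Task 5 → Task 7 → Task 10.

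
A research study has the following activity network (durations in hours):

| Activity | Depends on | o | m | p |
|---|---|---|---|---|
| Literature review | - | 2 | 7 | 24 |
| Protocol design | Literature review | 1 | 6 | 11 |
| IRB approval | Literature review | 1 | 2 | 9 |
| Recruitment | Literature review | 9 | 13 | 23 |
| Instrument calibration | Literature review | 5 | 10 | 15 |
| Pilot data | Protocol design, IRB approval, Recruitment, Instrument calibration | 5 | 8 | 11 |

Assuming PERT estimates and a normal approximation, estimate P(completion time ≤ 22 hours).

te_Literature review = (2 + 4·7 + 24)/6 = 54/6 = 9; σ²_Literature review = ((24−2)/6)² = 13.444
te_Protocol design = (1 + 4·6 + 11)/6 = 36/6 = 6; σ²_Protocol design = ((11−1)/6)² = 2.778
te_IRB approval = (1 + 4·2 + 9)/6 = 18/6 = 3; σ²_IRB approval = ((9−1)/6)² = 1.778
te_Recruitment = (9 + 4·13 + 23)/6 = 84/6 = 14; σ²_Recruitment = ((23−9)/6)² = 5.444
te_Instrument calibration = (5 + 4·10 + 15)/6 = 60/6 = 10; σ²_Instrument calibration = ((15−5)/6)² = 2.778
te_Pilot data = (5 + 4·8 + 11)/6 = 48/6 = 8; σ²_Pilot data = ((11−5)/6)² = 1.000

Forward pass:
ES_Literature review = 0; EF_Literature review = 9
ES_Protocol design = 9; EF_Protocol design = 9+6 = 15
ES_IRB approval = 9; EF_IRB approval = 9+3 = 12
ES_Recruitment = 9; EF_Recruitment = 9+14 = 23
ES_Instrument calibration = 9; EF_Instrument calibration = 9+10 = 19
ES_Pilot data = max(EF_Protocol design=15, EF_IRB approval=12, EF_Recruitment=23, EF_Instrument calibration=19) = 23; EF_Pilot data = 23+8 = 31
Expected project duration μ = 31 hours. Critical path: Literature review → Recruitment → Pilot data.

Variance along critical path = 13.444 + 5.444 + 1.000 = 19.889; σ = √19.889 = 4.460 hours.
Z = (22 − 31) / 4.460 = -2.018
P(T ≤ 22) = Φ(-2.018) ≈ 0.022

0.022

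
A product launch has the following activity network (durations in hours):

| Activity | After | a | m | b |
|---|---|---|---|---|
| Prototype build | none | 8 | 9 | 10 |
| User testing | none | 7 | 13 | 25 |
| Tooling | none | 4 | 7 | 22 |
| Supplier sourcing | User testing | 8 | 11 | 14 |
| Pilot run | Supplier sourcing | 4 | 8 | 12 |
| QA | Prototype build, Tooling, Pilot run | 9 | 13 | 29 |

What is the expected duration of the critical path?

te_Prototype build = (8 + 4·9 + 10)/6 = 54/6 = 9
te_User testing = (7 + 4·13 + 25)/6 = 84/6 = 14
te_Tooling = (4 + 4·7 + 22)/6 = 54/6 = 9
te_Supplier sourcing = (8 + 4·11 + 14)/6 = 66/6 = 11
te_Pilot run = (4 + 4·8 + 12)/6 = 48/6 = 8
te_QA = (9 + 4·13 + 29)/6 = 90/6 = 15

Forward pass:
ES_Prototype build = 0; EF_Prototype build = 9
ES_User testing = 0; EF_User testing = 14
ES_Tooling = 0; EF_Tooling = 9
ES_Supplier sourcing = 14; EF_Supplier sourcing = 14+11 = 25
ES_Pilot run = 25; EF_Pilot run = 25+8 = 33
ES_QA = max(EF_Prototype build=9, EF_Tooling=9, EF_Pilot run=33) = 33; EF_QA = 33+15 = 48
Expected project duration μ = 48 hours. Critical path: User testing → Supplier sourcing → Pilot run → QA.

48 hours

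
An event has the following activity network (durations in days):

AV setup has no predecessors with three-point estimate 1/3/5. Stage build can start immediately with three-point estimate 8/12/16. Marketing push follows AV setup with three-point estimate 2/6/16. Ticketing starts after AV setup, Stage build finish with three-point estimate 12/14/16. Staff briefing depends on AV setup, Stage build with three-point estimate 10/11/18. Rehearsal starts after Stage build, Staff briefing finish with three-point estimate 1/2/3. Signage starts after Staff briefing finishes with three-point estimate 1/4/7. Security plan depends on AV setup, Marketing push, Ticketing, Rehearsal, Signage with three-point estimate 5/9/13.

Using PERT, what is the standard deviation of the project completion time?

2.52 days

te_AV setup = (1 + 4·3 + 5)/6 = 18/6 = 3; σ²_AV setup = ((5−1)/6)² = 0.444
te_Stage build = (8 + 4·12 + 16)/6 = 72/6 = 12; σ²_Stage build = ((16−8)/6)² = 1.778
te_Marketing push = (2 + 4·6 + 16)/6 = 42/6 = 7; σ²_Marketing push = ((16−2)/6)² = 5.444
te_Ticketing = (12 + 4·14 + 16)/6 = 84/6 = 14; σ²_Ticketing = ((16−12)/6)² = 0.444
te_Staff briefing = (10 + 4·11 + 18)/6 = 72/6 = 12; σ²_Staff briefing = ((18−10)/6)² = 1.778
te_Rehearsal = (1 + 4·2 + 3)/6 = 12/6 = 2; σ²_Rehearsal = ((3−1)/6)² = 0.111
te_Signage = (1 + 4·4 + 7)/6 = 24/6 = 4; σ²_Signage = ((7−1)/6)² = 1.000
te_Security plan = (5 + 4·9 + 13)/6 = 54/6 = 9; σ²_Security plan = ((13−5)/6)² = 1.778

Forward pass:
ES_AV setup = 0; EF_AV setup = 3
ES_Stage build = 0; EF_Stage build = 12
ES_Marketing push = 3; EF_Marketing push = 3+7 = 10
ES_Ticketing = max(EF_AV setup=3, EF_Stage build=12) = 12; EF_Ticketing = 12+14 = 26
ES_Staff briefing = max(EF_AV setup=3, EF_Stage build=12) = 12; EF_Staff briefing = 12+12 = 24
ES_Rehearsal = max(EF_Stage build=12, EF_Staff briefing=24) = 24; EF_Rehearsal = 24+2 = 26
ES_Signage = 24; EF_Signage = 24+4 = 28
ES_Security plan = max(EF_AV setup=3, EF_Marketing push=10, EF_Ticketing=26, EF_Rehearsal=26, EF_Signage=28) = 28; EF_Security plan = 28+9 = 37
Expected project duration μ = 37 days. Critical path: Stage build → Staff briefing → Signage → Security plan.

Variance along critical path = 1.778 + 1.778 + 1.000 + 1.778 = 6.333
σ = √6.333 = 2.517 days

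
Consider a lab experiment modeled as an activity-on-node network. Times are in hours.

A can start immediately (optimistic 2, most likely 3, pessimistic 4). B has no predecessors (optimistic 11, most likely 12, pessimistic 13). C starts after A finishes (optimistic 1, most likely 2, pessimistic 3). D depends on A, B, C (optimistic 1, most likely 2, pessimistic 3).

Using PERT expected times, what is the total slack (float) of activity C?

7 hours

te_A = (2 + 4·3 + 4)/6 = 18/6 = 3
te_B = (11 + 4·12 + 13)/6 = 72/6 = 12
te_C = (1 + 4·2 + 3)/6 = 12/6 = 2
te_D = (1 + 4·2 + 3)/6 = 12/6 = 2

Forward pass:
ES_A = 0; EF_A = 3
ES_B = 0; EF_B = 12
ES_C = 3; EF_C = 3+2 = 5
ES_D = max(EF_A=3, EF_B=12, EF_C=5) = 12; EF_D = 12+2 = 14
Expected project duration μ = 14 hours. Critical path: B → D.

Backward pass:
LF_D = 14; LS_D = 14−2 = 12
LF_C = LS_D = 12; LS_C = 12−2 = 10
LF_B = LS_D = 12; LS_B = 12−12 = 0
LF_A = min(LS_C=10, LS_D=12) = 10; LS_A = 10−3 = 7
Slack_C = LS_C − ES_C = 10 − 3 = 7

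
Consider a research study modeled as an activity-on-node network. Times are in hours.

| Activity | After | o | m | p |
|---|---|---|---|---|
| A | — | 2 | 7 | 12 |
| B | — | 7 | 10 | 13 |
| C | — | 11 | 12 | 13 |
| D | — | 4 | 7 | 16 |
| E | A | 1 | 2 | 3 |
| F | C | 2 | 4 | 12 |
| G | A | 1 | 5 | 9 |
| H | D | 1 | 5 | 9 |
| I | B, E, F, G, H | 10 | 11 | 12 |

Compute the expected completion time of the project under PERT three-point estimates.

te_A = (2 + 4·7 + 12)/6 = 42/6 = 7
te_B = (7 + 4·10 + 13)/6 = 60/6 = 10
te_C = (11 + 4·12 + 13)/6 = 72/6 = 12
te_D = (4 + 4·7 + 16)/6 = 48/6 = 8
te_E = (1 + 4·2 + 3)/6 = 12/6 = 2
te_F = (2 + 4·4 + 12)/6 = 30/6 = 5
te_G = (1 + 4·5 + 9)/6 = 30/6 = 5
te_H = (1 + 4·5 + 9)/6 = 30/6 = 5
te_I = (10 + 4·11 + 12)/6 = 66/6 = 11

Forward pass:
ES_A = 0; EF_A = 7
ES_B = 0; EF_B = 10
ES_C = 0; EF_C = 12
ES_D = 0; EF_D = 8
ES_E = 7; EF_E = 7+2 = 9
ES_F = 12; EF_F = 12+5 = 17
ES_G = 7; EF_G = 7+5 = 12
ES_H = 8; EF_H = 8+5 = 13
ES_I = max(EF_B=10, EF_E=9, EF_F=17, EF_G=12, EF_H=13) = 17; EF_I = 17+11 = 28
Expected project duration μ = 28 hours. Critical path: C → F → I.

28 hours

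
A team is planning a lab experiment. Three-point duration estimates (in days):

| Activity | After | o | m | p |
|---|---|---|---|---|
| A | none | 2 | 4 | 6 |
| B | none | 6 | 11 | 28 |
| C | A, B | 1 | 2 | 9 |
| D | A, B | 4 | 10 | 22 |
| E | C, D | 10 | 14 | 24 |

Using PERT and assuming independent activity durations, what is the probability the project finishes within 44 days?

0.828

te_A = (2 + 4·4 + 6)/6 = 24/6 = 4; σ²_A = ((6−2)/6)² = 0.444
te_B = (6 + 4·11 + 28)/6 = 78/6 = 13; σ²_B = ((28−6)/6)² = 13.444
te_C = (1 + 4·2 + 9)/6 = 18/6 = 3; σ²_C = ((9−1)/6)² = 1.778
te_D = (4 + 4·10 + 22)/6 = 66/6 = 11; σ²_D = ((22−4)/6)² = 9.000
te_E = (10 + 4·14 + 24)/6 = 90/6 = 15; σ²_E = ((24−10)/6)² = 5.444

Forward pass:
ES_A = 0; EF_A = 4
ES_B = 0; EF_B = 13
ES_C = max(EF_A=4, EF_B=13) = 13; EF_C = 13+3 = 16
ES_D = max(EF_A=4, EF_B=13) = 13; EF_D = 13+11 = 24
ES_E = max(EF_C=16, EF_D=24) = 24; EF_E = 24+15 = 39
Expected project duration μ = 39 days. Critical path: B → D → E.

Variance along critical path = 13.444 + 9.000 + 5.444 = 27.889; σ = √27.889 = 5.281 days.
Z = (44 − 39) / 5.281 = 0.947
P(T ≤ 44) = Φ(0.947) ≈ 0.828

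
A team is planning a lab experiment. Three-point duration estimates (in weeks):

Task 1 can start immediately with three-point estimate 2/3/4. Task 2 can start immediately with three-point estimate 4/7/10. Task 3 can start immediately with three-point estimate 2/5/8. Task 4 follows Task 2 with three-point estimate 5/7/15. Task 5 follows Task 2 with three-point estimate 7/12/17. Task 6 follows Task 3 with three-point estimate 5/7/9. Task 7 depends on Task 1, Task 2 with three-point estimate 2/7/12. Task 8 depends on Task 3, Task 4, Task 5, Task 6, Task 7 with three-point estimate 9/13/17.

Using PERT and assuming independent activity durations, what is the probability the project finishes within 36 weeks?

0.955

te_Task 1 = (2 + 4·3 + 4)/6 = 18/6 = 3; σ²_Task 1 = ((4−2)/6)² = 0.111
te_Task 2 = (4 + 4·7 + 10)/6 = 42/6 = 7; σ²_Task 2 = ((10−4)/6)² = 1.000
te_Task 3 = (2 + 4·5 + 8)/6 = 30/6 = 5; σ²_Task 3 = ((8−2)/6)² = 1.000
te_Task 4 = (5 + 4·7 + 15)/6 = 48/6 = 8; σ²_Task 4 = ((15−5)/6)² = 2.778
te_Task 5 = (7 + 4·12 + 17)/6 = 72/6 = 12; σ²_Task 5 = ((17−7)/6)² = 2.778
te_Task 6 = (5 + 4·7 + 9)/6 = 42/6 = 7; σ²_Task 6 = ((9−5)/6)² = 0.444
te_Task 7 = (2 + 4·7 + 12)/6 = 42/6 = 7; σ²_Task 7 = ((12−2)/6)² = 2.778
te_Task 8 = (9 + 4·13 + 17)/6 = 78/6 = 13; σ²_Task 8 = ((17−9)/6)² = 1.778

Forward pass:
ES_Task 1 = 0; EF_Task 1 = 3
ES_Task 2 = 0; EF_Task 2 = 7
ES_Task 3 = 0; EF_Task 3 = 5
ES_Task 4 = 7; EF_Task 4 = 7+8 = 15
ES_Task 5 = 7; EF_Task 5 = 7+12 = 19
ES_Task 6 = 5; EF_Task 6 = 5+7 = 12
ES_Task 7 = max(EF_Task 1=3, EF_Task 2=7) = 7; EF_Task 7 = 7+7 = 14
ES_Task 8 = max(EF_Task 3=5, EF_Task 4=15, EF_Task 5=19, EF_Task 6=12, EF_Task 7=14) = 19; EF_Task 8 = 19+13 = 32
Expected project duration μ = 32 weeks. Critical path: Task 2 → Task 5 → Task 8.

Variance along critical path = 1.000 + 2.778 + 1.778 = 5.556; σ = √5.556 = 2.357 weeks.
Z = (36 − 32) / 2.357 = 1.697
P(T ≤ 36) = Φ(1.697) ≈ 0.955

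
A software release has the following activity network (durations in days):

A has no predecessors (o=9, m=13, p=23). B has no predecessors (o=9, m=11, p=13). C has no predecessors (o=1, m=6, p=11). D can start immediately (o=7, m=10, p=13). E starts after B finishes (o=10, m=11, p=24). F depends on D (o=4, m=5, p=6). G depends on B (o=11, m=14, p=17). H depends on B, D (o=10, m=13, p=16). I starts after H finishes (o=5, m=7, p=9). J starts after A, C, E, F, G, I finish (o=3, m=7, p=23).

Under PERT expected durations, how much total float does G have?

te_A = (9 + 4·13 + 23)/6 = 84/6 = 14
te_B = (9 + 4·11 + 13)/6 = 66/6 = 11
te_C = (1 + 4·6 + 11)/6 = 36/6 = 6
te_D = (7 + 4·10 + 13)/6 = 60/6 = 10
te_E = (10 + 4·11 + 24)/6 = 78/6 = 13
te_F = (4 + 4·5 + 6)/6 = 30/6 = 5
te_G = (11 + 4·14 + 17)/6 = 84/6 = 14
te_H = (10 + 4·13 + 16)/6 = 78/6 = 13
te_I = (5 + 4·7 + 9)/6 = 42/6 = 7
te_J = (3 + 4·7 + 23)/6 = 54/6 = 9

Forward pass:
ES_A = 0; EF_A = 14
ES_B = 0; EF_B = 11
ES_C = 0; EF_C = 6
ES_D = 0; EF_D = 10
ES_E = 11; EF_E = 11+13 = 24
ES_F = 10; EF_F = 10+5 = 15
ES_G = 11; EF_G = 11+14 = 25
ES_H = max(EF_B=11, EF_D=10) = 11; EF_H = 11+13 = 24
ES_I = 24; EF_I = 24+7 = 31
ES_J = max(EF_A=14, EF_C=6, EF_E=24, EF_F=15, EF_G=25, EF_I=31) = 31; EF_J = 31+9 = 40
Expected project duration μ = 40 days. Critical path: B → H → I → J.

Backward pass:
LF_J = 40; LS_J = 40−9 = 31
LF_I = LS_J = 31; LS_I = 31−7 = 24
LF_H = LS_I = 24; LS_H = 24−13 = 11
LF_G = LS_J = 31; LS_G = 31−14 = 17
LF_F = LS_J = 31; LS_F = 31−5 = 26
LF_E = LS_J = 31; LS_E = 31−13 = 18
LF_D = min(LS_F=26, LS_H=11) = 11; LS_D = 11−10 = 1
LF_C = LS_J = 31; LS_C = 31−6 = 25
LF_B = min(LS_E=18, LS_G=17, LS_H=11) = 11; LS_B = 11−11 = 0
LF_A = LS_J = 31; LS_A = 31−14 = 17
Slack_G = LS_G − ES_G = 17 − 11 = 6

6 days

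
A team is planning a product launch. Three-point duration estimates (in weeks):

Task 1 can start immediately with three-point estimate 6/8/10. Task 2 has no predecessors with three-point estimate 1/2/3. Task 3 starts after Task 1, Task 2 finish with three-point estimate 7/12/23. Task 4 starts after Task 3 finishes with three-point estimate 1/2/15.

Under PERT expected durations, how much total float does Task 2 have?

te_Task 1 = (6 + 4·8 + 10)/6 = 48/6 = 8
te_Task 2 = (1 + 4·2 + 3)/6 = 12/6 = 2
te_Task 3 = (7 + 4·12 + 23)/6 = 78/6 = 13
te_Task 4 = (1 + 4·2 + 15)/6 = 24/6 = 4

Forward pass:
ES_Task 1 = 0; EF_Task 1 = 8
ES_Task 2 = 0; EF_Task 2 = 2
ES_Task 3 = max(EF_Task 1=8, EF_Task 2=2) = 8; EF_Task 3 = 8+13 = 21
ES_Task 4 = 21; EF_Task 4 = 21+4 = 25
Expected project duration μ = 25 weeks. Critical path: Task 1 → Task 3 → Task 4.

Backward pass:
LF_Task 4 = 25; LS_Task 4 = 25−4 = 21
LF_Task 3 = LS_Task 4 = 21; LS_Task 3 = 21−13 = 8
LF_Task 2 = LS_Task 3 = 8; LS_Task 2 = 8−2 = 6
LF_Task 1 = LS_Task 3 = 8; LS_Task 1 = 8−8 = 0
Slack_Task 2 = LS_Task 2 − ES_Task 2 = 6 − 0 = 6

6 weeks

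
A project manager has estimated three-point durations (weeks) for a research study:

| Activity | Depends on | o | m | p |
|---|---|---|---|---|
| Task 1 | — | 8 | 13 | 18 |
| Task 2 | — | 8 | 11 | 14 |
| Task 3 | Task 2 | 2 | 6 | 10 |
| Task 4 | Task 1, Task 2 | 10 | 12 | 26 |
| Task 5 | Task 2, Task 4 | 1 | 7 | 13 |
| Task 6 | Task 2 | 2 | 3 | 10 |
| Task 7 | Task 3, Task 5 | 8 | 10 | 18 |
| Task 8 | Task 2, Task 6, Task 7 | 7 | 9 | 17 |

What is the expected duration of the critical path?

55 weeks

te_Task 1 = (8 + 4·13 + 18)/6 = 78/6 = 13
te_Task 2 = (8 + 4·11 + 14)/6 = 66/6 = 11
te_Task 3 = (2 + 4·6 + 10)/6 = 36/6 = 6
te_Task 4 = (10 + 4·12 + 26)/6 = 84/6 = 14
te_Task 5 = (1 + 4·7 + 13)/6 = 42/6 = 7
te_Task 6 = (2 + 4·3 + 10)/6 = 24/6 = 4
te_Task 7 = (8 + 4·10 + 18)/6 = 66/6 = 11
te_Task 8 = (7 + 4·9 + 17)/6 = 60/6 = 10

Forward pass:
ES_Task 1 = 0; EF_Task 1 = 13
ES_Task 2 = 0; EF_Task 2 = 11
ES_Task 3 = 11; EF_Task 3 = 11+6 = 17
ES_Task 4 = max(EF_Task 1=13, EF_Task 2=11) = 13; EF_Task 4 = 13+14 = 27
ES_Task 5 = max(EF_Task 2=11, EF_Task 4=27) = 27; EF_Task 5 = 27+7 = 34
ES_Task 6 = 11; EF_Task 6 = 11+4 = 15
ES_Task 7 = max(EF_Task 3=17, EF_Task 5=34) = 34; EF_Task 7 = 34+11 = 45
ES_Task 8 = max(EF_Task 2=11, EF_Task 6=15, EF_Task 7=45) = 45; EF_Task 8 = 45+10 = 55
Expected project duration μ = 55 weeks. Critical path: Task 1 → Task 4 → Task 5 → Task 7 → Task 8.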